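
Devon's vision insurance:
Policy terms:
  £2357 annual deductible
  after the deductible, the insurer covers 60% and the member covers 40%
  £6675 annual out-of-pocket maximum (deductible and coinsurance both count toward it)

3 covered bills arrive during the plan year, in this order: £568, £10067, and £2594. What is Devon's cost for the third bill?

£1006.80

Bill 1, £568: all of it applies to the deductible. Member pays £568; OOP now £568.
Bill 2, £10067: £1789 finishes the deductible; £8278 goes to coinsurance; coinsurance £8278 × 40% = £3311.20. Member owes £5100.20 (running OOP £5668.20).
Bill 3, £2594: deductible already satisfied, so member's share is 40% × £2594 = £1037.60. That would push OOP to £6705.80, over the £6675 cap, so member pays £6675 − £5668.20 = £1006.80.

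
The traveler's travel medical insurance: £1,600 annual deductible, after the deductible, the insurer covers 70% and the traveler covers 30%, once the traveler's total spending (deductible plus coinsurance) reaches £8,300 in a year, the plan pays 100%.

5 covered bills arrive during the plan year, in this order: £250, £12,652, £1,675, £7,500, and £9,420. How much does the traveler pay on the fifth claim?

£556.90

Claim 1 — £250: entire amount goes to the deductible. Traveler pays £250; OOP now £250.
Claim 2 — £12,652: deductible takes £1,350, £11,302 remains; 30% of £11,302 = £3,390.60. Traveler owes £4,740.60 (running OOP £4,990.60).
Claim 3 — £1,675: deductible met; 30% of £1,675 = £502.50. Traveler owes £502.50 (running OOP £5,493.10).
Claim 4 — £7,500: deductible met; 30% of £7,500 = £2,250. Traveler pays £2,250; OOP now £7,743.10.
Claim 5 — £9,420: 30% coinsurance on £9,420 = £2,826. That would push OOP to £10,569.10, over the £8,300 cap, so traveler pays £8,300 − £7,743.10 = £556.90.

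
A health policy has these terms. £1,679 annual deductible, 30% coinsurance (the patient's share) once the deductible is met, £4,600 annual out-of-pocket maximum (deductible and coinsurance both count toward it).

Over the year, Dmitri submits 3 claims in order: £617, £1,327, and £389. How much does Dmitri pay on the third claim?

Bill 1, £617: entire amount goes to the deductible. Cost to patient: £617. OOP to date £617.
Bill 2, £1,327: deductible takes £1,062, £265 remains; 30% of £265 = £79.50. Patient owes £1,141.50 (running OOP £1,758.50).
Bill 3, £389: deductible met; 30% of £389 = £116.70. Cost to patient: £116.70. OOP to date £1,875.20.

£116.70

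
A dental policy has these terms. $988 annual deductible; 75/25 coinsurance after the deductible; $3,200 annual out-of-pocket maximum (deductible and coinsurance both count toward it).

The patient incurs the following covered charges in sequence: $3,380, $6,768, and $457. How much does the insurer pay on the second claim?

Bill 1, $3,380: deductible takes $988, $2,392 remains; 25% of $2,392 = $598. Cost to patient: $1,586. OOP to date $1,586. Plan pays $3,380 − $1,586 = $1,794.
Bill 2, $6,768: 25% coinsurance on $6,768 = $1,692. OOP would hit $3,278 > $3,200, so the cap limits the patient to $3,200 − $1,586 = $1,614. Insurer: $6,768 − $1,614 = $5,154.

$5,154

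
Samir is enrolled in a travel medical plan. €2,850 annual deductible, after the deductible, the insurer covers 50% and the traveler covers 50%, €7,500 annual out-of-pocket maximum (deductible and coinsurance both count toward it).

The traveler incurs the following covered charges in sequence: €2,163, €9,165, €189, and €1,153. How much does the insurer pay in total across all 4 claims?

€5,170

Bill 1, €2,163: entire amount goes to the deductible. Cost to traveler: €2,163. OOP to date €2,163. Plan pays €2,163 − €2,163 = €0.
Bill 2, €9,165: €687 to deductible, leaving €8,478; coinsurance €8,478 × 50% = €4,239. Traveler pays €4,926; OOP now €7,089. Insurer: €9,165 − €4,926 = €4,239.
Bill 3, €189: deductible already satisfied, so traveler's share is 50% × €189 = €94.50. Traveler pays €94.50; OOP now €7,183.50. Insurer: €189 − €94.50 = €94.50.
Bill 4, €1,153: 50% coinsurance on €1,153 = €576.50. OOP would hit €7,760 > €7,500, so the cap limits the traveler to €7,500 − €7,183.50 = €316.50. Insurer: €1,153 − €316.50 = €836.50.
Insurer total = bills − traveler's total = €12,670 − €7,500 = €5,170.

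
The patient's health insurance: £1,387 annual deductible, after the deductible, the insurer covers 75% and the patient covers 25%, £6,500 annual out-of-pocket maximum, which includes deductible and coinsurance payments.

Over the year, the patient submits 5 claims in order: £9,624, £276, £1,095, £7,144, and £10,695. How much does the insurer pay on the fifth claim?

Claim 1 (£9,624): £1,387 finishes the deductible; £8,237 goes to coinsurance; patient's 25% is £2,059.25. Patient owes £3,446.25 (running OOP £3,446.25). Insurer: £9,624 − £3,446.25 = £6,177.75.
Claim 2 (£276): deductible met; 25% of £276 = £69. Patient owes £69 (running OOP £3,515.25). Plan pays £276 − £69 = £207.
Claim 3 (£1,095): deductible already satisfied, so patient's share is 25% × £1,095 = £273.75. Patient owes £273.75 (running OOP £3,789). Plan pays £1,095 − £273.75 = £821.25.
Claim 4 (£7,144): 25% coinsurance on £7,144 = £1,786. Patient owes £1,786 (running OOP £5,575). Plan pays £7,144 − £1,786 = £5,358.
Claim 5 (£10,695): 25% coinsurance on £10,695 = £2,673.75. Adding that to £5,575 gives £8,248.75, past the £6,500 cap; patient pays only £6,500 − £5,575 = £925. Plan pays £10,695 − £925 = £9,770.

£9,770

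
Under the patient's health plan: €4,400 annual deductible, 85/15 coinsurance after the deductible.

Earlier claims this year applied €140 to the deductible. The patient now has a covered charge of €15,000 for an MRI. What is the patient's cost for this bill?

€5,871

Deductible still to meet: €4,400 − €140 = €4,260.
That leaves €15,000 − €4,260 = €10,740 for coinsurance.
Coinsurance: €10,740 × 15% = €1,611.
Patient responsibility: €4,260 + €1,611 = €5,871.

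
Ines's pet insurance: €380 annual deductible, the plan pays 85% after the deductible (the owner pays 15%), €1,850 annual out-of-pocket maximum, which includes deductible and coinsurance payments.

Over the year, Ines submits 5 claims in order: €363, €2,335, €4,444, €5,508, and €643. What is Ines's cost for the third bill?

Claim 1 (€363): fully absorbed by the deductible. Cost to owner: €363. OOP to date €363.
Claim 2 (€2,335): €17 finishes the deductible; €2,318 goes to coinsurance; 15% of €2,318 = €347.70. Cost to owner: €364.70. OOP to date €727.70.
Claim 3 (€4,444): deductible already satisfied, so owner's share is 15% × €4,444 = €666.60. Owner pays €666.60; OOP now €1,394.30.

€666.60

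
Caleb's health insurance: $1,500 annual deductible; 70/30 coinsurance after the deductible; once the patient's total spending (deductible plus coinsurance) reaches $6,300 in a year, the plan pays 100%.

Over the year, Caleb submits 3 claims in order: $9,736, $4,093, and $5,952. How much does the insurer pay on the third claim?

$4,850.70

#1 ($9,736): deductible takes $1,500, $8,236 remains; patient's 30% is $2,470.80. Patient owes $3,970.80 (running OOP $3,970.80). Plan pays $9,736 − $3,970.80 = $5,765.20.
#2 ($4,093): deductible already satisfied, so patient's share is 30% × $4,093 = $1,227.90. Patient owes $1,227.90 (running OOP $5,198.70). Plan pays $4,093 − $1,227.90 = $2,865.10.
#3 ($5,952): deductible met; 30% of $5,952 = $1,785.60. OOP would hit $6,984.30 > $6,300, so the cap limits the patient to $6,300 − $5,198.70 = $1,101.30. Insurer: $5,952 − $1,101.30 = $4,850.70.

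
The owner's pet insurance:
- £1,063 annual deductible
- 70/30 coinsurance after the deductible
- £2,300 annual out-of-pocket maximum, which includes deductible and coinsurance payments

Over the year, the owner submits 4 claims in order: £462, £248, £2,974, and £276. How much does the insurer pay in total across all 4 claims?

£2,027.90

#1 (£462): all of it applies to the deductible. Cost to owner: £462. OOP to date £462. Insurer: £462 − £462 = £0.
#2 (£248): all of it applies to the deductible. Owner pays £248; OOP now £710. Insurer: £248 − £248 = £0.
#3 (£2,974): £353 finishes the deductible; £2,621 goes to coinsurance; 30% of £2,621 = £786.30. Owner owes £1,139.30 (running OOP £1,849.30). Plan pays £2,974 − £1,139.30 = £1,834.70.
#4 (£276): deductible already satisfied, so owner's share is 30% × £276 = £82.80. Owner pays £82.80; OOP now £1,932.10. Plan pays £276 − £82.80 = £193.20.
Insurer total: £0 + £0 + £1,834.70 + £193.20 = £2,027.90.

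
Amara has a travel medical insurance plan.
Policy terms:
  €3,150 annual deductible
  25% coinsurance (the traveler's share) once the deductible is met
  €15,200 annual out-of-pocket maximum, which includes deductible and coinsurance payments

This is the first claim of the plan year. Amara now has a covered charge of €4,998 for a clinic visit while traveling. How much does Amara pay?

Deductible not yet touched, so the first €3,150 of the bill goes to the deductible.
After the €3,150 deductible portion, €4,998 − €3,150 = €1,848 is subject to coinsurance.
Coinsurance: €1,848 × 25% = €462.
So the traveler owes €3,150 + €462 = €3,612 before any cap.
Year-to-date out-of-pocket becomes €0 + €3,612 = €3,612, still under the €15,200 maximum, so no cap applies.

€3,612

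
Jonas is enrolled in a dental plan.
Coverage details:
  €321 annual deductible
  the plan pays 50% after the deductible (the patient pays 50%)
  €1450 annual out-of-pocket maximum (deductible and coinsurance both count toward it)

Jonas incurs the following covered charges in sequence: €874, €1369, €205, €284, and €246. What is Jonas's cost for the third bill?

€102.50

Claim 1 — €874: deductible takes €321, €553 remains; coinsurance €553 × 50% = €276.50. Patient owes €597.50 (running OOP €597.50).
Claim 2 — €1369: deductible already satisfied, so patient's share is 50% × €1369 = €684.50. Patient owes €684.50 (running OOP €1282).
Claim 3 — €205: deductible met; 50% of €205 = €102.50. Cost to patient: €102.50. OOP to date €1384.50.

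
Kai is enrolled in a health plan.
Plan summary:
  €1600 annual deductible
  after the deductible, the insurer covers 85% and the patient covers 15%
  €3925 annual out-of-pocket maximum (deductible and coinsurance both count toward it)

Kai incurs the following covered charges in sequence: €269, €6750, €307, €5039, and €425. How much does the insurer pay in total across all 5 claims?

€9511.50

Bill 1, €269: fully absorbed by the deductible. Patient pays €269; OOP now €269. Plan pays €269 − €269 = €0.
Bill 2, €6750: deductible takes €1331, €5419 remains; 15% of €5419 = €812.85. Cost to patient: €2143.85. OOP to date €2412.85. Plan pays €6750 − €2143.85 = €4606.15.
Bill 3, €307: deductible met; 15% of €307 = €46.05. Patient pays €46.05; OOP now €2458.90. Insurer: €307 − €46.05 = €260.95.
Bill 4, €5039: deductible met; 15% of €5039 = €755.85. Patient pays €755.85; OOP now €3214.75. Insurer: €5039 − €755.85 = €4283.15.
Bill 5, €425: 15% coinsurance on €425 = €63.75. Patient pays €63.75; OOP now €3278.50. Plan pays €425 − €63.75 = €361.25.
Insurer total: €0 + €4606.15 + €260.95 + €4283.15 + €361.25 = €9511.50.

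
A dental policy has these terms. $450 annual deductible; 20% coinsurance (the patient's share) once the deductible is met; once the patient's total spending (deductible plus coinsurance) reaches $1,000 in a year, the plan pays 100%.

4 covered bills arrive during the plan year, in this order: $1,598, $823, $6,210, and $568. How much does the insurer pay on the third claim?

Claim 1 — $1,598: $450 to deductible, leaving $1,148; coinsurance $1,148 × 20% = $229.60. Cost to patient: $679.60. OOP to date $679.60. Insurer: $1,598 − $679.60 = $918.40.
Claim 2 — $823: 20% coinsurance on $823 = $164.60. Patient pays $164.60; OOP now $844.20. Plan pays $823 − $164.60 = $658.40.
Claim 3 — $6,210: deductible met; 20% of $6,210 = $1,242. Adding that to $844.20 gives $2,086.20, past the $1,000 cap; patient pays only $1,000 − $844.20 = $155.80. Insurer: $6,210 − $155.80 = $6,054.20.

$6,054.20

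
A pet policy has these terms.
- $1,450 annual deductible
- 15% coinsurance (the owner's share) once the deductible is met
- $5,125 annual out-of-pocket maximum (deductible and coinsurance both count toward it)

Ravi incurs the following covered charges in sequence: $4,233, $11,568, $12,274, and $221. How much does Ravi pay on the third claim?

#1 ($4,233): $1,450 finishes the deductible; $2,783 goes to coinsurance; 15% of $2,783 = $417.45. Owner pays $1,867.45; OOP now $1,867.45.
#2 ($11,568): 15% coinsurance on $11,568 = $1,735.20. Owner owes $1,735.20 (running OOP $3,602.65).
#3 ($12,274): 15% coinsurance on $12,274 = $1,841.10. Adding that to $3,602.65 gives $5,443.75, past the $5,125 cap; owner pays only $5,125 − $3,602.65 = $1,522.35.

$1,522.35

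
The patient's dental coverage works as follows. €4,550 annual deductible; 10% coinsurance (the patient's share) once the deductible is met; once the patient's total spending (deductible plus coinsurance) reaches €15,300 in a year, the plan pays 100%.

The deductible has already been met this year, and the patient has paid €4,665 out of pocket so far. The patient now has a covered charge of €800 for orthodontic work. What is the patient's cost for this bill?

With the deductible met, the entire €800 is subject to coinsurance.
Patient's 10% share of €800 is €80.
Year-to-date out-of-pocket becomes €4,665 + €80 = €4,745, still under the €15,300 maximum, so no cap applies.

€80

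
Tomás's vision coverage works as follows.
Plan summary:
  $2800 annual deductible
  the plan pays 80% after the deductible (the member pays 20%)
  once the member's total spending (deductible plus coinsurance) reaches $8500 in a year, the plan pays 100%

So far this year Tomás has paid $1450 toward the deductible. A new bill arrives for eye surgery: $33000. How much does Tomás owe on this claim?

$7050

Deductible still to meet: $2800 − $1450 = $1350.
After the $1350 deductible portion, $33000 − $1350 = $31650 is subject to coinsurance.
Coinsurance: $31650 × 20% = $6330.
That puts the member's cost at $1350 + $6330 = $7680 before any cap.
Adding $7680 to the $1450 already spent would give $9130, which exceeds the $8500 cap; the member pays just $8500 − $1450 = $7050.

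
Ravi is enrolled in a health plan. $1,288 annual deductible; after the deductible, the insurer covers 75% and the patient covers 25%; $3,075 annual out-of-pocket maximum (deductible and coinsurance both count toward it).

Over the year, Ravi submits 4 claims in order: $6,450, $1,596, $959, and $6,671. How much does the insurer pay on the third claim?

$861.50

Claim 1 — $6,450: $1,288 to deductible, leaving $5,162; 25% of $5,162 = $1,290.50. Cost to patient: $2,578.50. OOP to date $2,578.50. Insurer: $6,450 − $2,578.50 = $3,871.50.
Claim 2 — $1,596: 25% coinsurance on $1,596 = $399. Patient owes $399 (running OOP $2,977.50). Insurer: $1,596 − $399 = $1,197.
Claim 3 — $959: deductible met; 25% of $959 = $239.75. That would push OOP to $3,217.25, over the $3,075 cap, so patient pays $3,075 − $2,977.50 = $97.50. Plan pays $959 − $97.50 = $861.50.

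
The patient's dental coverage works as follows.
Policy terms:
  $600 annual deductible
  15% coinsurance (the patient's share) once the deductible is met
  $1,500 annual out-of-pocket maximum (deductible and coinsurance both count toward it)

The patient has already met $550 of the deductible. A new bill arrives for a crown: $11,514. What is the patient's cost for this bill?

$950

Deductible still to meet: $600 − $550 = $50.
The remaining $11,464 (= $11,514 − $50) moves to coinsurance.
15% of $11,464 = $1,719.60 falls to the patient.
That puts the patient's cost at $50 + $1,719.60 = $1,769.60 before any cap.
That would bring total out-of-pocket to $2,319.60, past the $1,500 cap. The patient is capped at $1,500 − $550 = $950 on this claim.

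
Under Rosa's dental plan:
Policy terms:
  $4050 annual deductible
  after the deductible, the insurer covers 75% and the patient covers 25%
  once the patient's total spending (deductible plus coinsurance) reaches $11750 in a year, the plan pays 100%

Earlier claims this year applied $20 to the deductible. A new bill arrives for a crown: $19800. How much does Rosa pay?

$7972.50

$20 of the $4050 deductible is already met, leaving $4030.
The remaining $15770 (= $19800 − $4030) moves to coinsurance.
Patient's 25% share of $15770 is $3942.50.
That puts the patient's cost at $4030 + $3942.50 = $7972.50 before any cap.
Year-to-date out-of-pocket becomes $20 + $7972.50 = $7992.50, still under the $11750 maximum, so no cap applies.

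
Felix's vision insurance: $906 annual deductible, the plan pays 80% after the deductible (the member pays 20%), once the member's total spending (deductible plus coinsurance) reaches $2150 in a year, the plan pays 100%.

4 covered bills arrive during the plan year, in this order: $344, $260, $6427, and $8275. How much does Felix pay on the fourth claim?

$19

Claim 1 — $344: entire amount goes to the deductible. Member pays $344; OOP now $344.
Claim 2 — $260: entire amount goes to the deductible. Member owes $260 (running OOP $604).
Claim 3 — $6427: deductible takes $302, $6125 remains; member's 20% is $1225. Member pays $1527; OOP now $2131.
Claim 4 — $8275: deductible met; 20% of $8275 = $1655. OOP would hit $3786 > $2150, so the cap limits the member to $2150 − $2131 = $19.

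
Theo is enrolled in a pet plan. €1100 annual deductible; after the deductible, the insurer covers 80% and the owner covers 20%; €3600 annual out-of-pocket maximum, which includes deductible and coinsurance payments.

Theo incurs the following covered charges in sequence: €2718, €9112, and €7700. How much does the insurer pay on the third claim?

Claim 1 (€2718): deductible takes €1100, €1618 remains; coinsurance €1618 × 20% = €323.60. Cost to owner: €1423.60. OOP to date €1423.60. Plan pays €2718 − €1423.60 = €1294.40.
Claim 2 (€9112): deductible already satisfied, so owner's share is 20% × €9112 = €1822.40. Owner owes €1822.40 (running OOP €3246). Plan pays €9112 − €1822.40 = €7289.60.
Claim 3 (€7700): 20% coinsurance on €7700 = €1540. That would push OOP to €4786, over the €3600 cap, so owner pays €3600 − €3246 = €354. Plan pays €7700 − €354 = €7346.

€7346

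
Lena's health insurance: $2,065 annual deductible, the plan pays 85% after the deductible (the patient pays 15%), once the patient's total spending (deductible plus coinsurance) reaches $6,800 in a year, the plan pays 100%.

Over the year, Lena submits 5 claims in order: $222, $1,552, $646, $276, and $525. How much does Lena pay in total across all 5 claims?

Bill 1, $222: fully absorbed by the deductible. Cost to patient: $222. OOP to date $222.
Bill 2, $1,552: entire amount goes to the deductible. Cost to patient: $1,552. OOP to date $1,774.
Bill 3, $646: $291 finishes the deductible; $355 goes to coinsurance; coinsurance $355 × 15% = $53.25. Patient owes $344.25 (running OOP $2,118.25).
Bill 4, $276: deductible already satisfied, so patient's share is 15% × $276 = $41.40. Cost to patient: $41.40. OOP to date $2,159.65.
Bill 5, $525: 15% coinsurance on $525 = $78.75. Patient owes $78.75 (running OOP $2,238.40).
Summing the patient's payments: $222 + $1,552 + $344.25 + $41.40 + $78.75 = $2,238.40.

$2,238.40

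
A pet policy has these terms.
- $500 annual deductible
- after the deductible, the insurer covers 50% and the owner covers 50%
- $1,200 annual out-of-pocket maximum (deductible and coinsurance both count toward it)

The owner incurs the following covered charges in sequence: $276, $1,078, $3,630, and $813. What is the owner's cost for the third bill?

$273

Bill 1, $276: entire amount goes to the deductible. Owner pays $276; OOP now $276.
Bill 2, $1,078: deductible takes $224, $854 remains; coinsurance $854 × 50% = $427. Owner owes $651 (running OOP $927).
Bill 3, $3,630: deductible met; 50% of $3,630 = $1,815. That would push OOP to $2,742, over the $1,200 cap, so owner pays $1,200 − $927 = $273.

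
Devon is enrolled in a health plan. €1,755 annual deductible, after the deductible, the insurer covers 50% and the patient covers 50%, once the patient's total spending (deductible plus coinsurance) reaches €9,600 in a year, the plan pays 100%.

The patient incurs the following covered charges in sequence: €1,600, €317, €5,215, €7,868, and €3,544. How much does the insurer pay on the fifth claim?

Claim 1 — €1,600: fully absorbed by the deductible. Patient pays €1,600; OOP now €1,600. Plan pays €1,600 − €1,600 = €0.
Claim 2 — €317: deductible takes €155, €162 remains; 50% of €162 = €81. Patient pays €236; OOP now €1,836. Plan pays €317 − €236 = €81.
Claim 3 — €5,215: deductible already satisfied, so patient's share is 50% × €5,215 = €2,607.50. Cost to patient: €2,607.50. OOP to date €4,443.50. Plan pays €5,215 − €2,607.50 = €2,607.50.
Claim 4 — €7,868: deductible already satisfied, so patient's share is 50% × €7,868 = €3,934. Cost to patient: €3,934. OOP to date €8,377.50. Insurer: €7,868 − €3,934 = €3,934.
Claim 5 — €3,544: 50% coinsurance on €3,544 = €1,772. That would push OOP to €10,149.50, over the €9,600 cap, so patient pays €9,600 − €8,377.50 = €1,222.50. Insurer: €3,544 − €1,222.50 = €2,321.50.

€2,321.50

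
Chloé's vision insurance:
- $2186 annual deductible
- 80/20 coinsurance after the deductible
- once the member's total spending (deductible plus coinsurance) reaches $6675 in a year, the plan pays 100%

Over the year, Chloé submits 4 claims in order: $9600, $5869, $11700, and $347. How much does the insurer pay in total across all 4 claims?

Claim 1 ($9600): $2186 to deductible, leaving $7414; coinsurance $7414 × 20% = $1482.80. Member owes $3668.80 (running OOP $3668.80). Plan pays $9600 − $3668.80 = $5931.20.
Claim 2 ($5869): 20% coinsurance on $5869 = $1173.80. Member owes $1173.80 (running OOP $4842.60). Insurer: $5869 − $1173.80 = $4695.20.
Claim 3 ($11700): 20% coinsurance on $11700 = $2340. Adding that to $4842.60 gives $7182.60, past the $6675 cap; member pays only $6675 − $4842.60 = $1832.40. Insurer: $11700 − $1832.40 = $9867.60.
Claim 4 ($347): deductible met; 20% of $347 = $69.40. That would push OOP to $6744.40, over the $6675 cap, so member pays $6675 − $6675 = $0. Insurer: $347 − $0 = $347.
Insurer total: $5931.20 + $4695.20 + $9867.60 + $347 = $20841.

$20841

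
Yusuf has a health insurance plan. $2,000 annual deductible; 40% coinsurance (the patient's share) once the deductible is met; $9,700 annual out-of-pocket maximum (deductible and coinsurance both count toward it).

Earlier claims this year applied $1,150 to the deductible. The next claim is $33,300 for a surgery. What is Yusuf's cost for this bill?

$1,150 of the $2,000 deductible is already met, leaving $850.
The remaining $32,450 (= $33,300 − $850) moves to coinsurance.
Patient's 40% share of $32,450 is $12,980.
Patient responsibility before any cap: $850 + $12,980 = $13,830.
That would bring total out-of-pocket to $14,980, past the $9,700 cap. The patient is capped at $9,700 − $1,150 = $8,550 on this claim.

$8,550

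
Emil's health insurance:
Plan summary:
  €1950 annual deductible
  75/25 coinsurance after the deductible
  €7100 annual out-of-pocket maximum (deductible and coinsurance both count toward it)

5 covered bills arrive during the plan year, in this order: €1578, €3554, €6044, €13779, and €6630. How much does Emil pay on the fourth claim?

€2843.50

Bill 1, €1578: fully absorbed by the deductible. Patient pays €1578; OOP now €1578.
Bill 2, €3554: deductible takes €372, €3182 remains; patient's 25% is €795.50. Patient pays €1167.50; OOP now €2745.50.
Bill 3, €6044: 25% coinsurance on €6044 = €1511. Patient owes €1511 (running OOP €4256.50).
Bill 4, €13779: deductible met; 25% of €13779 = €3444.75. Adding that to €4256.50 gives €7701.25, past the €7100 cap; patient pays only €7100 − €4256.50 = €2843.50.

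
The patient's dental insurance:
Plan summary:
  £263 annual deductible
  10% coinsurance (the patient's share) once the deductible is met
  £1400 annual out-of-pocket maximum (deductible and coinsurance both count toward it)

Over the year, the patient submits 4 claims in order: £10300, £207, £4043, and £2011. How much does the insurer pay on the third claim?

Claim 1 (£10300): deductible takes £263, £10037 remains; patient's 10% is £1003.70. Patient owes £1266.70 (running OOP £1266.70). Insurer: £10300 − £1266.70 = £9033.30.
Claim 2 (£207): 10% coinsurance on £207 = £20.70. Patient owes £20.70 (running OOP £1287.40). Plan pays £207 − £20.70 = £186.30.
Claim 3 (£4043): deductible already satisfied, so patient's share is 10% × £4043 = £404.30. Adding that to £1287.40 gives £1691.70, past the £1400 cap; patient pays only £1400 − £1287.40 = £112.60. Plan pays £4043 − £112.60 = £3930.40.

£3930.40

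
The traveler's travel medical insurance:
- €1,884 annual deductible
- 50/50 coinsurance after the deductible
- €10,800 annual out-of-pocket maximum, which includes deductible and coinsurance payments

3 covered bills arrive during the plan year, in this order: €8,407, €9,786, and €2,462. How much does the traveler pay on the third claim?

€761.50

Bill 1, €8,407: €1,884 to deductible, leaving €6,523; traveler's 50% is €3,261.50. Traveler pays €5,145.50; OOP now €5,145.50.
Bill 2, €9,786: deductible already satisfied, so traveler's share is 50% × €9,786 = €4,893. Traveler owes €4,893 (running OOP €10,038.50).
Bill 3, €2,462: 50% coinsurance on €2,462 = €1,231. OOP would hit €11,269.50 > €10,800, so the cap limits the traveler to €10,800 − €10,038.50 = €761.50.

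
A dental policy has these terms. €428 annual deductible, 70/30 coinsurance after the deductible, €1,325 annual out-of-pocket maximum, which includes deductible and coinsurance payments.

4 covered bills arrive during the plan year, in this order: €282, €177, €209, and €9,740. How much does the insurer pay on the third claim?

#1 (€282): entire amount goes to the deductible. Patient pays €282; OOP now €282. Insurer: €282 − €282 = €0.
#2 (€177): €146 to deductible, leaving €31; patient's 30% is €9.30. Cost to patient: €155.30. OOP to date €437.30. Plan pays €177 − €155.30 = €21.70.
#3 (€209): deductible already satisfied, so patient's share is 30% × €209 = €62.70. Patient pays €62.70; OOP now €500. Plan pays €209 − €62.70 = €146.30.

€146.30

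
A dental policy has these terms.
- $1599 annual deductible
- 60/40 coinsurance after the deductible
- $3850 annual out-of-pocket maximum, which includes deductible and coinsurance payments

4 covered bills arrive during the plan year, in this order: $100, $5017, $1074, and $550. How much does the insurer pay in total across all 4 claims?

Claim 1 — $100: all of it applies to the deductible. Patient pays $100; OOP now $100. Insurer: $100 − $100 = $0.
Claim 2 — $5017: deductible takes $1499, $3518 remains; 40% of $3518 = $1407.20. Patient owes $2906.20 (running OOP $3006.20). Plan pays $5017 − $2906.20 = $2110.80.
Claim 3 — $1074: deductible met; 40% of $1074 = $429.60. Patient pays $429.60; OOP now $3435.80. Plan pays $1074 − $429.60 = $644.40.
Claim 4 — $550: 40% coinsurance on $550 = $220. Cost to patient: $220. OOP to date $3655.80. Insurer: $550 − $220 = $330.
Insurer total = bills − patient's total = $6741 − $3655.80 = $3085.20.

$3085.20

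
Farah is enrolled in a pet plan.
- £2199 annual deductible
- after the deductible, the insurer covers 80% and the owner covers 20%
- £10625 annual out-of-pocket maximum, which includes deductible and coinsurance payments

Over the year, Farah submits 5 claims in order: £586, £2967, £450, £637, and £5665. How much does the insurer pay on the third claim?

#1 (£586): entire amount goes to the deductible. Owner pays £586; OOP now £586. Plan pays £586 − £586 = £0.
#2 (£2967): £1613 finishes the deductible; £1354 goes to coinsurance; 20% of £1354 = £270.80. Cost to owner: £1883.80. OOP to date £2469.80. Insurer: £2967 − £1883.80 = £1083.20.
#3 (£450): deductible met; 20% of £450 = £90. Cost to owner: £90. OOP to date £2559.80. Insurer: £450 − £90 = £360.

£360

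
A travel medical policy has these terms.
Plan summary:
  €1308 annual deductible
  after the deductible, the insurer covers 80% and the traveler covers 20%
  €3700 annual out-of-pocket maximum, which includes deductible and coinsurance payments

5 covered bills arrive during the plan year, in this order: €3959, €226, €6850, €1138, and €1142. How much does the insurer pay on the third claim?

€5480

Claim 1 (€3959): deductible takes €1308, €2651 remains; coinsurance €2651 × 20% = €530.20. Cost to traveler: €1838.20. OOP to date €1838.20. Plan pays €3959 − €1838.20 = €2120.80.
Claim 2 (€226): 20% coinsurance on €226 = €45.20. Traveler owes €45.20 (running OOP €1883.40). Insurer: €226 − €45.20 = €180.80.
Claim 3 (€6850): deductible already satisfied, so traveler's share is 20% × €6850 = €1370. Traveler pays €1370; OOP now €3253.40. Insurer: €6850 − €1370 = €5480.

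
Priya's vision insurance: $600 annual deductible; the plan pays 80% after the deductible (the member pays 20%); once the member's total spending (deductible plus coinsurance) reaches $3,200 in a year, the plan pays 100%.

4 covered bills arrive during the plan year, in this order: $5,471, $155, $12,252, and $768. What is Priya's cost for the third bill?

#1 ($5,471): $600 to deductible, leaving $4,871; member's 20% is $974.20. Member pays $1,574.20; OOP now $1,574.20.
#2 ($155): 20% coinsurance on $155 = $31. Member owes $31 (running OOP $1,605.20).
#3 ($12,252): deductible already satisfied, so member's share is 20% × $12,252 = $2,450.40. OOP would hit $4,055.60 > $3,200, so the cap limits the member to $3,200 − $1,605.20 = $1,594.80.

$1,594.80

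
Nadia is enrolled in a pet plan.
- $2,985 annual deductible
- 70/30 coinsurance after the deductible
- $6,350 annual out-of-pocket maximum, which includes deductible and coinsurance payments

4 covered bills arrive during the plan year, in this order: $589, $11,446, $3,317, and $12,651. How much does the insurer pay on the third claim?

#1 ($589): fully absorbed by the deductible. Owner owes $589 (running OOP $589). Insurer: $589 − $589 = $0.
#2 ($11,446): $2,396 to deductible, leaving $9,050; owner's 30% is $2,715. Cost to owner: $5,111. OOP to date $5,700. Insurer: $11,446 − $5,111 = $6,335.
#3 ($3,317): 30% coinsurance on $3,317 = $995.10. OOP would hit $6,695.10 > $6,350, so the cap limits the owner to $6,350 − $5,700 = $650. Insurer: $3,317 − $650 = $2,667.

$2,667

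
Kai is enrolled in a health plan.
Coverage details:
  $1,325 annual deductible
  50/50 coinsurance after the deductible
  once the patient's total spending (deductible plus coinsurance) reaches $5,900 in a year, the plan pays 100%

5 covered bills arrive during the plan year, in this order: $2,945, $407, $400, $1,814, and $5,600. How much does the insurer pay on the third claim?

Bill 1, $2,945: $1,325 to deductible, leaving $1,620; patient's 50% is $810. Patient pays $2,135; OOP now $2,135. Plan pays $2,945 − $2,135 = $810.
Bill 2, $407: deductible already satisfied, so patient's share is 50% × $407 = $203.50. Patient pays $203.50; OOP now $2,338.50. Plan pays $407 − $203.50 = $203.50.
Bill 3, $400: 50% coinsurance on $400 = $200. Patient owes $200 (running OOP $2,538.50). Plan pays $400 − $200 = $200.

$200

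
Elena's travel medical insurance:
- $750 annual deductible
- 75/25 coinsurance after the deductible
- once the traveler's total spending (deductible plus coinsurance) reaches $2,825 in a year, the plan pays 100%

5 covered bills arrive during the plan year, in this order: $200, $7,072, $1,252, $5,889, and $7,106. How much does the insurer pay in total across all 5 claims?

Claim 1 ($200): fully absorbed by the deductible. Traveler owes $200 (running OOP $200). Plan pays $200 − $200 = $0.
Claim 2 ($7,072): deductible takes $550, $6,522 remains; coinsurance $6,522 × 25% = $1,630.50. Traveler pays $2,180.50; OOP now $2,380.50. Insurer: $7,072 − $2,180.50 = $4,891.50.
Claim 3 ($1,252): deductible met; 25% of $1,252 = $313. Traveler owes $313 (running OOP $2,693.50). Plan pays $1,252 − $313 = $939.
Claim 4 ($5,889): deductible already satisfied, so traveler's share is 25% × $5,889 = $1,472.25. Adding that to $2,693.50 gives $4,165.75, past the $2,825 cap; traveler pays only $2,825 − $2,693.50 = $131.50. Insurer: $5,889 − $131.50 = $5,757.50.
Claim 5 ($7,106): deductible met; 25% of $7,106 = $1,776.50. OOP would hit $4,601.50 > $2,825, so the cap limits the traveler to $2,825 − $2,825 = $0. Plan pays $7,106 − $0 = $7,106.
Insurer total: $0 + $4,891.50 + $939 + $5,757.50 + $7,106 = $18,694.

$18,694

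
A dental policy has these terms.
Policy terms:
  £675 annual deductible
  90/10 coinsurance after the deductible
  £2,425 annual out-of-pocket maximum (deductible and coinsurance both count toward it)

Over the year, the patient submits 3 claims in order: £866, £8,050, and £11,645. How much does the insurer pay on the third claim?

#1 (£866): deductible takes £675, £191 remains; patient's 10% is £19.10. Patient pays £694.10; OOP now £694.10. Insurer: £866 − £694.10 = £171.90.
#2 (£8,050): deductible met; 10% of £8,050 = £805. Patient owes £805 (running OOP £1,499.10). Insurer: £8,050 − £805 = £7,245.
#3 (£11,645): 10% coinsurance on £11,645 = £1,164.50. That would push OOP to £2,663.60, over the £2,425 cap, so patient pays £2,425 − £1,499.10 = £925.90. Plan pays £11,645 − £925.90 = £10,719.10.

£10,719.10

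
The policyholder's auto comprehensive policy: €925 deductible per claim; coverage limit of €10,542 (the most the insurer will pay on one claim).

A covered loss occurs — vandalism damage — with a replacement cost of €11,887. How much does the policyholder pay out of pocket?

After the deductible, €11,887 − €925 = €10,962 remains.
The €10,542 per-incident cap binds; insurer pays €10,542.
Policyholder's share is the uncovered remainder: €11,887 − €10,542 = €1,345.

€1,345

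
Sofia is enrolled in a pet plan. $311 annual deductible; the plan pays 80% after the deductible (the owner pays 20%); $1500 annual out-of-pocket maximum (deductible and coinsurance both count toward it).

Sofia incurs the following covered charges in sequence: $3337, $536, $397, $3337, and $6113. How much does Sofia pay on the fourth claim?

$397.20

Claim 1 — $3337: $311 to deductible, leaving $3026; owner's 20% is $605.20. Owner pays $916.20; OOP now $916.20.
Claim 2 — $536: deductible already satisfied, so owner's share is 20% × $536 = $107.20. Owner pays $107.20; OOP now $1023.40.
Claim 3 — $397: deductible met; 20% of $397 = $79.40. Owner pays $79.40; OOP now $1102.80.
Claim 4 — $3337: deductible met; 20% of $3337 = $667.40. That would push OOP to $1770.20, over the $1500 cap, so owner pays $1500 − $1102.80 = $397.20.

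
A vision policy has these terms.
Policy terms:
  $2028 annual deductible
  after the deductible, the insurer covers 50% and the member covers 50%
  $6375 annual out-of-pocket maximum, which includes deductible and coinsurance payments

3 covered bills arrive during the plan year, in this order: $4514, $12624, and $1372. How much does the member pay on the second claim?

$3104

Claim 1 ($4514): $2028 finishes the deductible; $2486 goes to coinsurance; member's 50% is $1243. Member owes $3271 (running OOP $3271).
Claim 2 ($12624): 50% coinsurance on $12624 = $6312. Adding that to $3271 gives $9583, past the $6375 cap; member pays only $6375 − $3271 = $3104.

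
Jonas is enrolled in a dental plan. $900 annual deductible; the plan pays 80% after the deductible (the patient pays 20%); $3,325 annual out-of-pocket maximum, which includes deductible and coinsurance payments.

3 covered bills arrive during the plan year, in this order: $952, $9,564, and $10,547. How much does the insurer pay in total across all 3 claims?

#1 ($952): $900 to deductible, leaving $52; coinsurance $52 × 20% = $10.40. Patient pays $910.40; OOP now $910.40. Plan pays $952 − $910.40 = $41.60.
#2 ($9,564): deductible already satisfied, so patient's share is 20% × $9,564 = $1,912.80. Cost to patient: $1,912.80. OOP to date $2,823.20. Insurer: $9,564 − $1,912.80 = $7,651.20.
#3 ($10,547): deductible met; 20% of $10,547 = $2,109.40. OOP would hit $4,932.60 > $3,325, so the cap limits the patient to $3,325 − $2,823.20 = $501.80. Plan pays $10,547 − $501.80 = $10,045.20.
Insurer total: $41.60 + $7,651.20 + $10,045.20 = $17,738.

$17,738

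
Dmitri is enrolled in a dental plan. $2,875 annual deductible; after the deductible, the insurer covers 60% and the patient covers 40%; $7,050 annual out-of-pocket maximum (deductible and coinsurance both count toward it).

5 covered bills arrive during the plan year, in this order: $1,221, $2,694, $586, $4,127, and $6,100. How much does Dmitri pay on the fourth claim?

$1,650.80

Claim 1 ($1,221): entire amount goes to the deductible. Cost to patient: $1,221. OOP to date $1,221.
Claim 2 ($2,694): $1,654 finishes the deductible; $1,040 goes to coinsurance; coinsurance $1,040 × 40% = $416. Patient owes $2,070 (running OOP $3,291).
Claim 3 ($586): 40% coinsurance on $586 = $234.40. Patient owes $234.40 (running OOP $3,525.40).
Claim 4 ($4,127): 40% coinsurance on $4,127 = $1,650.80. Patient pays $1,650.80; OOP now $5,176.20.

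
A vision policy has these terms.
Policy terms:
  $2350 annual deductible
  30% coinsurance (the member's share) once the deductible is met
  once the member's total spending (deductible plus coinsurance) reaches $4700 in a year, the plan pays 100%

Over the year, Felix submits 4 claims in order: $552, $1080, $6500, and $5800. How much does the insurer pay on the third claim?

Bill 1, $552: fully absorbed by the deductible. Cost to member: $552. OOP to date $552. Insurer: $552 − $552 = $0.
Bill 2, $1080: fully absorbed by the deductible. Cost to member: $1080. OOP to date $1632. Insurer: $1080 − $1080 = $0.
Bill 3, $6500: deductible takes $718, $5782 remains; member's 30% is $1734.60. Member pays $2452.60; OOP now $4084.60. Insurer: $6500 − $2452.60 = $4047.40.

$4047.40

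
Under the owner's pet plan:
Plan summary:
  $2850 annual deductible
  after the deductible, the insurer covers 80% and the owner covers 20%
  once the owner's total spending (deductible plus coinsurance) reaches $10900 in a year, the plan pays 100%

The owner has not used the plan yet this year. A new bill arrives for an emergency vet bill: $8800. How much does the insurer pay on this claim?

Deductible not yet touched, so the first $2850 of the bill goes to the deductible.
The remaining $5950 (= $8800 − $2850) moves to coinsurance.
20% of $5950 = $1190 falls to the owner.
That puts the owner's cost at $2850 + $1190 = $4040 before any cap.
Total out-of-pocket so far would be $0 + $4040 = $4040, below the $10900 cap — no reduction.
The plan picks up $8800 − $4040 = $4760.

$4760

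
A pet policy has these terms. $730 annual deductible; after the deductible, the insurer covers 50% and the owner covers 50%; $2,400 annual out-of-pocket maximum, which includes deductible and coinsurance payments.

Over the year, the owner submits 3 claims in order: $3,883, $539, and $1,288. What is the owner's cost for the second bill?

$93.50

Claim 1 ($3,883): $730 to deductible, leaving $3,153; coinsurance $3,153 × 50% = $1,576.50. Owner pays $2,306.50; OOP now $2,306.50.
Claim 2 ($539): deductible already satisfied, so owner's share is 50% × $539 = $269.50. That would push OOP to $2,576, over the $2,400 cap, so owner pays $2,400 − $2,306.50 = $93.50.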